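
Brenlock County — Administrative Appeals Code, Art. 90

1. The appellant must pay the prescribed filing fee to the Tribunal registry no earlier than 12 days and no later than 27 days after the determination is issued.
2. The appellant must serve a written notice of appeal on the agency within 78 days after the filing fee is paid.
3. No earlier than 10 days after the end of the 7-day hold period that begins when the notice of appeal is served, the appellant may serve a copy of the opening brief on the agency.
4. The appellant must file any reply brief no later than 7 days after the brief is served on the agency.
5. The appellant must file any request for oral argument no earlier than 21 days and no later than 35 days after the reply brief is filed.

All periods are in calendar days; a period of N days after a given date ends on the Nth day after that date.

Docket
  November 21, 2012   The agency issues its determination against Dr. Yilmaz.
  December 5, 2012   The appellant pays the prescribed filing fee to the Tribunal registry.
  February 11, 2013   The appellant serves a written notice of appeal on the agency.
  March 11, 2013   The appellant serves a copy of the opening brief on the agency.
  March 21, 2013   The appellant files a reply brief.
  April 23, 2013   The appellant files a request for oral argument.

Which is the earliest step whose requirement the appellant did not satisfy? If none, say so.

Step 1 — 12 and 27 days from November 21, 2012 (when the determination is issued) are December 3, 2012 and December 18, 2012 respectively; done December 5, 2012 — within the window.
Step 2 — counting 78 days from December 5, 2012 (when the filing fee is paid) gives a deadline of February 21, 2013; completed February 11, 2013, before the deadline.
Step 3 — must wait 10 days from February 18, 2013 (end of the 7-day hold period, which began when the notice of appeal is served on February 11, 2013), so not before February 28, 2013; March 11, 2013 is on or after that date.
Step 4 — counting 7 days from March 11, 2013 (when the brief is served on the agency) gives a deadline of March 18, 2013; not done until March 21, 2013, 3 days after the deadline.
That is the first point of non-compliance.

Step 4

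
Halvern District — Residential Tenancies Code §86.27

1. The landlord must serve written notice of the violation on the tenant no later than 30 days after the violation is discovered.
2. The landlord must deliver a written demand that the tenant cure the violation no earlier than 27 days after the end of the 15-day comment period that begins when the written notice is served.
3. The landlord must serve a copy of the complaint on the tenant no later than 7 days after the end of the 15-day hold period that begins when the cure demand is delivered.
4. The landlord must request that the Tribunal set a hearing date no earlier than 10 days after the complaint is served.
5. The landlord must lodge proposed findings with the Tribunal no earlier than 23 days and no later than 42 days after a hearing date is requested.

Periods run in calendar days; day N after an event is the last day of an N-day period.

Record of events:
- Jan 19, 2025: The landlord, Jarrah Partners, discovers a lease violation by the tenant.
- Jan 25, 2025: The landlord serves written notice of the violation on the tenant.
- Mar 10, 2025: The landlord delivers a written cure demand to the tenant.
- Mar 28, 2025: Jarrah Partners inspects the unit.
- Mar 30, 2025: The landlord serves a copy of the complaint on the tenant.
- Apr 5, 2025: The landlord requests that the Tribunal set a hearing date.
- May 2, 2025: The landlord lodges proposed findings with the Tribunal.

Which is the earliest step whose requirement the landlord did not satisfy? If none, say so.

Step 4

(1) due by Jan 19, 2025 + 30 days = Feb 18, 2025; Jan 25, 2025 is within that limit.
(2) permitted from Feb 9, 2025 + 27 days = Mar 8, 2025 onward; done Mar 10, 2025, after the minimum wait.
(3) due by Mar 25, 2025 + 7 days = Apr 1, 2025; Mar 30, 2025 is within that limit.
(4) permitted from Mar 30, 2025 + 10 days = Apr 9, 2025 onward; acted on Apr 5, 2025, 4 days prematurely.
The procedure was therefore not followed at step 4.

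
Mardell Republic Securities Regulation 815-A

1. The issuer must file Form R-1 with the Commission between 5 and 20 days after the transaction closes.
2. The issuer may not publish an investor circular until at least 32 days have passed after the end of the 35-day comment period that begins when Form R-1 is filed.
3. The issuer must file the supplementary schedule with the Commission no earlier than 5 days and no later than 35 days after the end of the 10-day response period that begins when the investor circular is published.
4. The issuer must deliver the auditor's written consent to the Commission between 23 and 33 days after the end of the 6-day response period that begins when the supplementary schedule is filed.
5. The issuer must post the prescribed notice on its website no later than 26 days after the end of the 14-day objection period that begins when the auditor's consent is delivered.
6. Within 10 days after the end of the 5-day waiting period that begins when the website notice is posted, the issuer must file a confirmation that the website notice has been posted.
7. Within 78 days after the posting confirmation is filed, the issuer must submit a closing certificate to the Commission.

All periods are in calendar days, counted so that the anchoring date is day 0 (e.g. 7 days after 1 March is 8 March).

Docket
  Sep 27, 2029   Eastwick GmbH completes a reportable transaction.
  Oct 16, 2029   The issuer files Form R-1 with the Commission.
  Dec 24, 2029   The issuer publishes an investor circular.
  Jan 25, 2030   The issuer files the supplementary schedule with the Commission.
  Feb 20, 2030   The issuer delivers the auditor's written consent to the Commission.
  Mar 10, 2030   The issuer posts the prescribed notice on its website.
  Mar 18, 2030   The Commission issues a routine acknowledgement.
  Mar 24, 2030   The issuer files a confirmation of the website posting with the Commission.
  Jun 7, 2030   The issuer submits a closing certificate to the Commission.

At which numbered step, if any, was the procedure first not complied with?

Step 1: the window is 5–20 days after Sep 27, 2029 (when the transaction closes), so Oct 2, 2029 through Oct 17, 2029; done Oct 16, 2029 — within the window.
Step 2: the earliest permitted date is 32 days after Nov 20, 2029 (end of the 35-day comment period, which began when Form R-1 is filed on Oct 16, 2029), i.e. Dec 22, 2029; done Dec 24, 2029 — permitted.
Step 3: the window is 5–35 days after Jan 3, 2030 (end of the 10-day response period, which began when the investor circular is published on Dec 24, 2029), so Jan 8, 2030 through Feb 7, 2030; done Jan 25, 2030, which is between those dates.
Step 4: the window is 23–33 days after Jan 31, 2030 (end of the 6-day response period, which began when the supplementary schedule is filed on Jan 25, 2030), so Feb 23, 2030 through Mar 5, 2030; Feb 20, 2030 is 3 days too early.

Step 4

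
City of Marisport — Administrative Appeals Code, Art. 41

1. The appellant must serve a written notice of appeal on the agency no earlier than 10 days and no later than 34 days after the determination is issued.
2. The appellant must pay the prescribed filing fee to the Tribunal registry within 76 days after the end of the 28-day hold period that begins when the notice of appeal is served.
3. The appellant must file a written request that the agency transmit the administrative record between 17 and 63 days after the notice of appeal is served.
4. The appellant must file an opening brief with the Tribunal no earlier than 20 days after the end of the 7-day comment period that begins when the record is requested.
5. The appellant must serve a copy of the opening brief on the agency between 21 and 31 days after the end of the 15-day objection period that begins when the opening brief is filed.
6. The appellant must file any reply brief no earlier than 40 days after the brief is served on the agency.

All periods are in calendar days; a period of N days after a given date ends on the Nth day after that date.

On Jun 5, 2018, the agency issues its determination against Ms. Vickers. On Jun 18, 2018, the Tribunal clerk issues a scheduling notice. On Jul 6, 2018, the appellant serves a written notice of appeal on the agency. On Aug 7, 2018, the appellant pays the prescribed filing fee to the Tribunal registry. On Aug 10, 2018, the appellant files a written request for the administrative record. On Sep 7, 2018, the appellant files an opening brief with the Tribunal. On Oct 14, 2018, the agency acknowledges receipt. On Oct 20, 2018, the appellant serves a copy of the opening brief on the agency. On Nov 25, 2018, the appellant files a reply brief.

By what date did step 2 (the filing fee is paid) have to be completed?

Oct 18, 2018

The notice of appeal is served on Jul 6, 2018; the 28-day hold period therefore ends Aug 3, 2018, and step 2 runs from that date. 76 days after Aug 3, 2018 is Oct 18, 2018.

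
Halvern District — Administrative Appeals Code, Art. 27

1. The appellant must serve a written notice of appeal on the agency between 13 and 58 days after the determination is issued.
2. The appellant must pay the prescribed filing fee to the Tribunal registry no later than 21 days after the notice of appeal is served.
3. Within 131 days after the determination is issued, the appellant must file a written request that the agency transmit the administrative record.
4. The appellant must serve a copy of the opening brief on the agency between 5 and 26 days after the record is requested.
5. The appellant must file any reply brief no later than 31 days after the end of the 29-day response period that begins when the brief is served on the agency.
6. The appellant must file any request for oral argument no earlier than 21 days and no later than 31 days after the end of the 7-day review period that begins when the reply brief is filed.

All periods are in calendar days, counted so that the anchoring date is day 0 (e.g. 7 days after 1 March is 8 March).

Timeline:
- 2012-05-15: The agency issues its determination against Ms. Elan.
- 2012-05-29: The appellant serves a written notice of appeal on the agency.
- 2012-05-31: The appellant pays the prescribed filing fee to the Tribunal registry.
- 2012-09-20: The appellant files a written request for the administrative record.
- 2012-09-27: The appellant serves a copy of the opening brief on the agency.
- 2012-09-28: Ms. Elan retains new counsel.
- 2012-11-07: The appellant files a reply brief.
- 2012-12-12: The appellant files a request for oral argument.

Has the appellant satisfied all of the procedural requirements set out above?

Step 1 — 13 and 58 days from 2012-05-15 (when the determination is issued) are 2012-05-28 and 2012-07-12 respectively; done 2012-05-29 — within the window.
Step 2 — counting 21 days from 2012-05-29 (when the notice of appeal is served) gives a deadline of 2012-06-19; completed 2012-05-31, before the deadline.
Step 3 — counting 131 days from 2012-05-15 (when the determination is issued) gives a deadline of 2012-09-23; completed 2012-09-20, before the deadline.
Step 4 — 5 and 26 days from 2012-09-20 (when the record is requested) are 2012-09-25 and 2012-10-16 respectively; 2012-09-27 falls inside that range.
Step 5 — counting 31 days from 2012-10-26 (end of the 29-day response period, which began when the brief is served on the agency on 2012-09-27) gives a deadline of 2012-11-26; 2012-11-07 is within that limit.
Step 6 — 21 and 31 days from 2012-11-14 (end of the 7-day review period, which began when the reply brief is filed on 2012-11-07) are 2012-12-05 and 2012-12-15 respectively; done 2012-12-12, which is between those dates.

Yes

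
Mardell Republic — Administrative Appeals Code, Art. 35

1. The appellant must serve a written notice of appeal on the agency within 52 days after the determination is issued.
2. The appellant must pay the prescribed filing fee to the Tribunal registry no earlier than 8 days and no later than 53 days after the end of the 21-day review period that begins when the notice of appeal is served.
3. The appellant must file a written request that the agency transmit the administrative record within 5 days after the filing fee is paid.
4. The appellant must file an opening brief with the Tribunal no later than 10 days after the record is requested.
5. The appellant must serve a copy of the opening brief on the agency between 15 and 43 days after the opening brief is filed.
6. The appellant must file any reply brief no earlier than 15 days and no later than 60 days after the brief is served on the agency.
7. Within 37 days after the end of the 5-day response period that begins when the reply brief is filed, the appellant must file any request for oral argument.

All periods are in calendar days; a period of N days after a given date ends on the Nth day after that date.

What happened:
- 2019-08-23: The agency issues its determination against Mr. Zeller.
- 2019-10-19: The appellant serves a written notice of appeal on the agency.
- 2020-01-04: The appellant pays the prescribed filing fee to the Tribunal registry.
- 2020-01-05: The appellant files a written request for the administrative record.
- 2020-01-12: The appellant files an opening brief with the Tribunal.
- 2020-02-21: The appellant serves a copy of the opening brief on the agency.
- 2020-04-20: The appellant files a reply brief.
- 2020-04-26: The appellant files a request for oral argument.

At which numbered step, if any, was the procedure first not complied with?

Step 1 — counting 52 days from 2019-08-23 (when the determination is issued) gives a deadline of 2019-10-14; 2019-10-19 misses that deadline by 5 days.
No need to go further; step 1 was not satisfied.

Step 1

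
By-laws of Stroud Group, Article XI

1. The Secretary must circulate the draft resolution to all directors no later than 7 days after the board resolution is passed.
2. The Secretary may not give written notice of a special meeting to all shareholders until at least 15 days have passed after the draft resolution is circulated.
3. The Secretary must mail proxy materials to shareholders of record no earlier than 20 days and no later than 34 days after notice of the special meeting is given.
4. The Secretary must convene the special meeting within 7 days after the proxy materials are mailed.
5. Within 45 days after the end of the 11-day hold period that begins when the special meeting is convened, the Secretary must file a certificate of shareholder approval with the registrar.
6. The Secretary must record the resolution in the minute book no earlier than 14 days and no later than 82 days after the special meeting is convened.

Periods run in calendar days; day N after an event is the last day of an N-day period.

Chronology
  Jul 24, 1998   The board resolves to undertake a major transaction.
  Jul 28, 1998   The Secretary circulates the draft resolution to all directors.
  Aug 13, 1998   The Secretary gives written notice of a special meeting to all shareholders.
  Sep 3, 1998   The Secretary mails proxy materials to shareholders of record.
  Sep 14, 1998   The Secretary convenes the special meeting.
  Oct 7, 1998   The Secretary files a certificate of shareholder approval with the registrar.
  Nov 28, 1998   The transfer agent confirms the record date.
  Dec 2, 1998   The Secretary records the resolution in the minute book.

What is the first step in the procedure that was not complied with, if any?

Step 4

Step 1: 7 days after Jul 24, 1998 (when the board resolution is passed) is Jul 31, 1998; Jul 28, 1998 is within that limit.
Step 2: the earliest permitted date is 15 days after Jul 28, 1998 (when the draft resolution is circulated), i.e. Aug 12, 1998; Aug 13, 1998 is on or after that date.
Step 3: the window is 20–34 days after Aug 13, 1998 (when notice of the special meeting is given), so Sep 2, 1998 through Sep 16, 1998; done Sep 3, 1998 — within the window.
Step 4: 7 days after Sep 3, 1998 (when the proxy materials are mailed) is Sep 10, 1998; not done until Sep 14, 1998, 4 days after the deadline.
No need to go further; step 4 was not satisfied.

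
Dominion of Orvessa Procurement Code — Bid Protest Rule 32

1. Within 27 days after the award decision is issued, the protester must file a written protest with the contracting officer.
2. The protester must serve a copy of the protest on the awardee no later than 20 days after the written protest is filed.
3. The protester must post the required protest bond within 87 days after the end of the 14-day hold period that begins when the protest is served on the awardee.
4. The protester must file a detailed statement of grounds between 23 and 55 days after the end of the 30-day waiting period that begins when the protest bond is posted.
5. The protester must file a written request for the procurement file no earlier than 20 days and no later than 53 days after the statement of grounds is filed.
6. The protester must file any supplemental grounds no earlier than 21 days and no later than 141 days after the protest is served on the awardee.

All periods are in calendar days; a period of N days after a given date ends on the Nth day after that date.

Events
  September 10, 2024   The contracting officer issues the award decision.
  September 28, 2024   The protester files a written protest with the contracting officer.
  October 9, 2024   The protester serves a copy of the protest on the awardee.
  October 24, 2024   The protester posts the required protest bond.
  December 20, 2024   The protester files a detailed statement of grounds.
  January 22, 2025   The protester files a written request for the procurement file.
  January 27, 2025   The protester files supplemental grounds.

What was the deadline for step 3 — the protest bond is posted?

January 18, 2025

The protest is served on the awardee on October 9, 2024; the 14-day hold period therefore ends October 23, 2024, and step 3 runs from that date. 87 days after October 23, 2024 is January 18, 2025.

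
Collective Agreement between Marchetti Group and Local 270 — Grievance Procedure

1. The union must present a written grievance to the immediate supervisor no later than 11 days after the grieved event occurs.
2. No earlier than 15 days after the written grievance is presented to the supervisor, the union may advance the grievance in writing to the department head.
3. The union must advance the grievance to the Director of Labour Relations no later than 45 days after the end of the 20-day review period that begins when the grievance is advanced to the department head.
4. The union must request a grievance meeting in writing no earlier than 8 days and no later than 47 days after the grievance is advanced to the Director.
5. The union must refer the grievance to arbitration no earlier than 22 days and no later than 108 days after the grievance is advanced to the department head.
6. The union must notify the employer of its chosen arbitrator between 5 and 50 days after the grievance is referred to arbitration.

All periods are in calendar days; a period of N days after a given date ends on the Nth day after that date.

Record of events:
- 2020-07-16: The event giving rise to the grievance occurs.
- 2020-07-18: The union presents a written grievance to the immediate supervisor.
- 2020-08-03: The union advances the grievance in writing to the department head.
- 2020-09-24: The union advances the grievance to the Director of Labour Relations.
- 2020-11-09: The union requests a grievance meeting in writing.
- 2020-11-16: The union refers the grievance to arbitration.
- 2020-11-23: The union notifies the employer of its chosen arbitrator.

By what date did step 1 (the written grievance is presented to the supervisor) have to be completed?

Step 1 runs from 2020-07-16, when the grieved event occurs. 11 days after 2020-07-16 is 2020-07-27.

2020-07-27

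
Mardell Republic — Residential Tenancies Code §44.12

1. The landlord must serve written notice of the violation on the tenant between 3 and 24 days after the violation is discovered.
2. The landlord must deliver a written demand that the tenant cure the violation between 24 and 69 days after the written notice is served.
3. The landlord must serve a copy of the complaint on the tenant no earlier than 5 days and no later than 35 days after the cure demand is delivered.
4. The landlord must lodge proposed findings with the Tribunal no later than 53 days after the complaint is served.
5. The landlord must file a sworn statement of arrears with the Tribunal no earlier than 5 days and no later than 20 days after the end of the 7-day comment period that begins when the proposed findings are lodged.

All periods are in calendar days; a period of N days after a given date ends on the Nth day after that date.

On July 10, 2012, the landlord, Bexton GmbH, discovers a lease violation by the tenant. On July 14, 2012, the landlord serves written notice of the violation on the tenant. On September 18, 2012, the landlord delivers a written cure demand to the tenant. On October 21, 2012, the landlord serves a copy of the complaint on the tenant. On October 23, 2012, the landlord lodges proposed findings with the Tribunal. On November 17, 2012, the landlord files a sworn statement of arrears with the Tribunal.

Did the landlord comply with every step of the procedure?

Yes

Step 1: the window is 3–24 days after July 10, 2012 (when the violation is discovered), so July 13, 2012 through August 3, 2012; July 14, 2012 falls inside that range.
Step 2: the window is 24–69 days after July 14, 2012 (when the written notice is served), so August 7, 2012 through September 21, 2012; done September 18, 2012, which is between those dates.
Step 3: the window is 5–35 days after September 18, 2012 (when the cure demand is delivered), so September 23, 2012 through October 23, 2012; done October 21, 2012, which is between those dates.
Step 4: 53 days after October 21, 2012 (when the complaint is served) is December 13, 2012; October 23, 2012 is within that limit.
Step 5: the window is 5–20 days after October 30, 2012 (end of the 7-day comment period, which began when the proposed findings are lodged on October 23, 2012), so November 4, 2012 through November 19, 2012; done November 17, 2012, which is between those dates.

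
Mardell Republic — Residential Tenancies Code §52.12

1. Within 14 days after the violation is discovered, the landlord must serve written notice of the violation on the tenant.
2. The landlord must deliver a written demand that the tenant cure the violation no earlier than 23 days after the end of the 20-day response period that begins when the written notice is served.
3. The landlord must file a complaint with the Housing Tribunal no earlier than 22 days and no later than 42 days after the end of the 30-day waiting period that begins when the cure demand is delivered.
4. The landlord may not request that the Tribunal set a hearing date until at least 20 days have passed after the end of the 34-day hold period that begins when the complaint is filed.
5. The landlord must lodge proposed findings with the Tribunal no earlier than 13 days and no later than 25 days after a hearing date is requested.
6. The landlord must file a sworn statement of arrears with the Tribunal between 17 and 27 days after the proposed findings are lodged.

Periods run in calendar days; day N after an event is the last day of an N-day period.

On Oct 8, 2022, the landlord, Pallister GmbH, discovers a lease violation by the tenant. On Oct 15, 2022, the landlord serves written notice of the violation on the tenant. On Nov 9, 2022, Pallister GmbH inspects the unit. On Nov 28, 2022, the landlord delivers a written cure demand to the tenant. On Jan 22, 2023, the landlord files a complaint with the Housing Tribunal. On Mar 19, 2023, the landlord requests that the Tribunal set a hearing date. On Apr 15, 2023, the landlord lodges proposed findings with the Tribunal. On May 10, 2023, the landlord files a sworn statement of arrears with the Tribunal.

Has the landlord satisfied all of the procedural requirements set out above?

(1) due by Oct 8, 2022 + 14 days = Oct 22, 2022; Oct 15, 2022 is within that limit.
(2) permitted from Nov 4, 2022 + 23 days = Nov 27, 2022 onward; done Nov 28, 2022, after the minimum wait.
(3) the permitted window runs from Dec 28, 2022 + 22 = Jan 19, 2023 to Dec 28, 2022 + 42 = Feb 8, 2023; done Jan 22, 2023, which is between those dates.
(4) permitted from Feb 25, 2023 + 20 days = Mar 17, 2023 onward; Mar 19, 2023 is on or after that date.
(5) the permitted window runs from Mar 19, 2023 + 13 = Apr 1, 2023 to Mar 19, 2023 + 25 = Apr 13, 2023; Apr 15, 2023 is 2 days past the end of the window.
No need to go further; step 5 was not satisfied.

No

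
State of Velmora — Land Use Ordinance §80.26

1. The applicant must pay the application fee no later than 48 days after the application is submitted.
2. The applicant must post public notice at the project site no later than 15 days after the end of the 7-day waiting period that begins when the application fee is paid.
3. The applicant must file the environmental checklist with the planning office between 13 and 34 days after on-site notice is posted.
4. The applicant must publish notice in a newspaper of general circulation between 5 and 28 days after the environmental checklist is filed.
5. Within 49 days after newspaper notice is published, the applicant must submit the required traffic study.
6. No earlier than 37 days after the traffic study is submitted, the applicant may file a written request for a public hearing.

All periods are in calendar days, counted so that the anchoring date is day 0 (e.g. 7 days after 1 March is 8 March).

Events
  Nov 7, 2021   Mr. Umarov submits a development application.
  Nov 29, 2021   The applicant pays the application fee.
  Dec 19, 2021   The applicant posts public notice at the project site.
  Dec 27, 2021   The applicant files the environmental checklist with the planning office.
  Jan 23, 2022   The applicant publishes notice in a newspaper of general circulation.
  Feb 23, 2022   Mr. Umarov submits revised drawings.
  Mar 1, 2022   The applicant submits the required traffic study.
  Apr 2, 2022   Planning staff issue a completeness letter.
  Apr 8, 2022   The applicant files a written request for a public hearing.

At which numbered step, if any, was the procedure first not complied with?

Step 3

Step 1 — counting 48 days from Nov 7, 2021 (when the application is submitted) gives a deadline of Dec 25, 2021; completed Nov 29, 2021, before the deadline.
Step 2 — counting 15 days from Dec 6, 2021 (end of the 7-day waiting period, which began when the application fee is paid on Nov 29, 2021) gives a deadline of Dec 21, 2021; Dec 19, 2021 is within that limit.
Step 3 — 13 and 34 days from Dec 19, 2021 (when on-site notice is posted) are Jan 1, 2022 and Jan 22, 2022 respectively; done Dec 27, 2021 — 5 days before the window opened.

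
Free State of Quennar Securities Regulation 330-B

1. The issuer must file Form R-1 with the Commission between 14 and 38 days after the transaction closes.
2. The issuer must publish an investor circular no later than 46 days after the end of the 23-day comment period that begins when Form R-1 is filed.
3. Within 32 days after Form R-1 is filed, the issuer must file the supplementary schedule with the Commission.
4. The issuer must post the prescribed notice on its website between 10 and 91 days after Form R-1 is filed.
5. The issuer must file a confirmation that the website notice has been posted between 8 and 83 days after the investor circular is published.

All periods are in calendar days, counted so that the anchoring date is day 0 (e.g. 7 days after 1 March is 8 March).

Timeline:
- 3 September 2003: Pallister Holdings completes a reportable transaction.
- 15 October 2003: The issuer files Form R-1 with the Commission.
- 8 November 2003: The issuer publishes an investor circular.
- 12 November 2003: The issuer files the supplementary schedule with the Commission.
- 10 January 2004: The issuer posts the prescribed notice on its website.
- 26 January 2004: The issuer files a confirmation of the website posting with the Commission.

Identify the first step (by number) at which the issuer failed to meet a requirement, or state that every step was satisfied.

Step 1

Step 1: the window is 14–38 days after 3 September 2003 (when the transaction closes), so 17 September 2003 through 11 October 2003; 15 October 2003 is 4 days past the end of the window.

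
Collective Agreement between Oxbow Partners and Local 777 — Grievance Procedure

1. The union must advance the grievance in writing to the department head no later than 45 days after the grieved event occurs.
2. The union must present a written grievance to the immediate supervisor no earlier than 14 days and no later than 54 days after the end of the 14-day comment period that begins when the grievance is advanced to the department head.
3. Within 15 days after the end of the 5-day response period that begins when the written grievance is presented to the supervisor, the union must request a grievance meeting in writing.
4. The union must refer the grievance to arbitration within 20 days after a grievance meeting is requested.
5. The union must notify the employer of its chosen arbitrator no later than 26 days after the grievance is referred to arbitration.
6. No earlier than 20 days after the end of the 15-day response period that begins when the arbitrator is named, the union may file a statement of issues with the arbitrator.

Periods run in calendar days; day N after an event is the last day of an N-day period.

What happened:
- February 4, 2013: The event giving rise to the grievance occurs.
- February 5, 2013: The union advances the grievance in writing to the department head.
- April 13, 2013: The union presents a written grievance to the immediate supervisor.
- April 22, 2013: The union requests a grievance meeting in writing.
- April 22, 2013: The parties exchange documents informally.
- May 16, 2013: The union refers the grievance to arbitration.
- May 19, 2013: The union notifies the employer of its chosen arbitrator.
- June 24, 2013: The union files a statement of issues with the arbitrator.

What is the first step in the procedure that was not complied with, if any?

(1) due by February 4, 2013 + 45 days = March 21, 2013; done February 5, 2013 — timely.
(2) the permitted window runs from February 19, 2013 + 14 = March 5, 2013 to February 19, 2013 + 54 = April 14, 2013; done April 13, 2013, which is between those dates.
(3) due by April 18, 2013 + 15 days = May 3, 2013; April 22, 2013 is within that limit.
(4) due by April 22, 2013 + 20 days = May 12, 2013; done May 16, 2013 — 4 days late.

Step 4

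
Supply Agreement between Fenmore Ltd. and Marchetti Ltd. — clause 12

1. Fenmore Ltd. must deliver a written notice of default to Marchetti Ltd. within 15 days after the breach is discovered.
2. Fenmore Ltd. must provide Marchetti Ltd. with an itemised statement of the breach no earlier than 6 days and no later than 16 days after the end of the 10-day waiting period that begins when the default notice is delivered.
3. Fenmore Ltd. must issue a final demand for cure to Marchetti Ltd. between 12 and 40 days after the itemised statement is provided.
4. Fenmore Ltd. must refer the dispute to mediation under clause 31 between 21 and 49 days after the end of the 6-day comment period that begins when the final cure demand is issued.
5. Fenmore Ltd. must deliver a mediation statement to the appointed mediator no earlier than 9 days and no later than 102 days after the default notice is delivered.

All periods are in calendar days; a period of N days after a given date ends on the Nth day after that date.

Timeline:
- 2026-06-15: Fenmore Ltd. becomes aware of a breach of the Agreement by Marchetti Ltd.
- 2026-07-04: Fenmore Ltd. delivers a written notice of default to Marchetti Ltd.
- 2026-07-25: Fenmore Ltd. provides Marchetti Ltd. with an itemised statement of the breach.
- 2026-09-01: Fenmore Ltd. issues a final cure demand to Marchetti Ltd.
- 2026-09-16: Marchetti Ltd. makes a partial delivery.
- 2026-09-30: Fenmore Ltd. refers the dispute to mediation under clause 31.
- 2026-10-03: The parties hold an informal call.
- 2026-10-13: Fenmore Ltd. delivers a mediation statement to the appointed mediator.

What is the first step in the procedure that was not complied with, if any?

Step 1: 15 days after 2026-06-15 (when the breach is discovered) is 2026-06-30; not done until 2026-07-04, 4 days after the deadline.
Later steps need not be reached.

Step 1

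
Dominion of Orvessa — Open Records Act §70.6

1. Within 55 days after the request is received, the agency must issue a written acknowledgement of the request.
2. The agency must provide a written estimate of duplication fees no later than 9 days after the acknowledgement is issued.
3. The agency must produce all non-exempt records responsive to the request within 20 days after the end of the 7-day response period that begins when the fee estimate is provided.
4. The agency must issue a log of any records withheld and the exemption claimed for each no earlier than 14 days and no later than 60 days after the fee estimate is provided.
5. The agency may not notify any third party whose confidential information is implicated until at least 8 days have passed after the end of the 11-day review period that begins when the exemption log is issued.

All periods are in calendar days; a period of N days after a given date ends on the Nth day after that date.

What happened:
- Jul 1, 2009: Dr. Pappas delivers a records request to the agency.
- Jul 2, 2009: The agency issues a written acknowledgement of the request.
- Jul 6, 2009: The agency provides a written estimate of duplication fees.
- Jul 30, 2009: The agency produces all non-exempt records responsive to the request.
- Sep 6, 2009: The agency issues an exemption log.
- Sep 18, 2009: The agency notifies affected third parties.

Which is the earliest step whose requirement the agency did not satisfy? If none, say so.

Step 4

Step 1: 55 days after Jul 1, 2009 (when the request is received) is Aug 25, 2009; completed Jul 2, 2009, before the deadline.
Step 2: 9 days after Jul 2, 2009 (when the acknowledgement is issued) is Jul 11, 2009; Jul 6, 2009 is within that limit.
Step 3: 20 days after Jul 13, 2009 (end of the 7-day response period, which began when the fee estimate is provided on Jul 6, 2009) is Aug 2, 2009; Jul 30, 2009 is within that limit.
Step 4: the window is 14–60 days after Jul 6, 2009 (when the fee estimate is provided), so Jul 20, 2009 through Sep 4, 2009; done Sep 6, 2009 — 2 days after the window closed.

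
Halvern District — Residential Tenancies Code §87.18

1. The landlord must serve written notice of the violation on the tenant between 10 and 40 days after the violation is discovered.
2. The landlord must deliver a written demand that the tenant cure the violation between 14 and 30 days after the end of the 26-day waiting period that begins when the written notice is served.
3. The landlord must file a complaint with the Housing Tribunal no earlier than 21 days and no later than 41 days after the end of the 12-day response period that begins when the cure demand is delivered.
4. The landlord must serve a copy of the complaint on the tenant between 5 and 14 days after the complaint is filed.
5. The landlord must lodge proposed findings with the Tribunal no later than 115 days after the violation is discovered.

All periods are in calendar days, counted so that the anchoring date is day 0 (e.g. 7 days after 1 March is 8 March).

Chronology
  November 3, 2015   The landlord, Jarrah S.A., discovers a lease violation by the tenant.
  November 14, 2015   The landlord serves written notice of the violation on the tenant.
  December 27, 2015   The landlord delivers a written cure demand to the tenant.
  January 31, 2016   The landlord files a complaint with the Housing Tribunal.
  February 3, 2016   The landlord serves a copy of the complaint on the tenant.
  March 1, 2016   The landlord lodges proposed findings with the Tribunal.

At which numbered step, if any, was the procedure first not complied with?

Step 1 — 10 and 40 days from November 3, 2015 (when the violation is discovered) are November 13, 2015 and December 13, 2015 respectively; done November 14, 2015 — within the window.
Step 2 — 14 and 30 days from December 10, 2015 (end of the 26-day waiting period, which began when the written notice is served on November 14, 2015) are December 24, 2015 and January 9, 2016 respectively; December 27, 2015 falls inside that range.
Step 3 — 21 and 41 days from January 8, 2016 (end of the 12-day response period, which began when the cure demand is delivered on December 27, 2015) are January 29, 2016 and February 18, 2016 respectively; done January 31, 2016, which is between those dates.
Step 4 — 5 and 14 days from January 31, 2016 (when the complaint is filed) are February 5, 2016 and February 14, 2016 respectively; done February 3, 2016 — 2 days before the window opened.

Step 4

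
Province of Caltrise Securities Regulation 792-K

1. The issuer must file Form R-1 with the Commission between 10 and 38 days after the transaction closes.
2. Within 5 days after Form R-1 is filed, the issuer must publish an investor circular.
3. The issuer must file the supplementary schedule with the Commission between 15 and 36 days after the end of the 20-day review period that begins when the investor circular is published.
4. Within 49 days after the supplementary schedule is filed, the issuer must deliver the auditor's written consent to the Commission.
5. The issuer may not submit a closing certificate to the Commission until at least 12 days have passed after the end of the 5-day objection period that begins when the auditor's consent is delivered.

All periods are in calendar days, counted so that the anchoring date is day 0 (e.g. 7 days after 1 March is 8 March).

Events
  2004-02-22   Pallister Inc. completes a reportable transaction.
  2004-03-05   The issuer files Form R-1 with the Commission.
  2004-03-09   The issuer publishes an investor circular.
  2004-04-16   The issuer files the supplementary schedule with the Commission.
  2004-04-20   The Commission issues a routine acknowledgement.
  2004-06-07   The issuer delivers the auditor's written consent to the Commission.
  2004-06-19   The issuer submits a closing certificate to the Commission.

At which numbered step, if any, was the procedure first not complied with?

Step 4

Step 1: the window is 10–38 days after 2004-02-22 (when the transaction closes), so 2004-03-03 through 2004-03-31; done 2004-03-05 — within the window.
Step 2: 5 days after 2004-03-05 (when Form R-1 is filed) is 2004-03-10; done 2004-03-09 — timely.
Step 3: the window is 15–36 days after 2004-03-29 (end of the 20-day review period, which began when the investor circular is published on 2004-03-09), so 2004-04-13 through 2004-05-04; done 2004-04-16, which is between those dates.
Step 4: 49 days after 2004-04-16 (when the supplementary schedule is filed) is 2004-06-04; done 2004-06-07 — 3 days late.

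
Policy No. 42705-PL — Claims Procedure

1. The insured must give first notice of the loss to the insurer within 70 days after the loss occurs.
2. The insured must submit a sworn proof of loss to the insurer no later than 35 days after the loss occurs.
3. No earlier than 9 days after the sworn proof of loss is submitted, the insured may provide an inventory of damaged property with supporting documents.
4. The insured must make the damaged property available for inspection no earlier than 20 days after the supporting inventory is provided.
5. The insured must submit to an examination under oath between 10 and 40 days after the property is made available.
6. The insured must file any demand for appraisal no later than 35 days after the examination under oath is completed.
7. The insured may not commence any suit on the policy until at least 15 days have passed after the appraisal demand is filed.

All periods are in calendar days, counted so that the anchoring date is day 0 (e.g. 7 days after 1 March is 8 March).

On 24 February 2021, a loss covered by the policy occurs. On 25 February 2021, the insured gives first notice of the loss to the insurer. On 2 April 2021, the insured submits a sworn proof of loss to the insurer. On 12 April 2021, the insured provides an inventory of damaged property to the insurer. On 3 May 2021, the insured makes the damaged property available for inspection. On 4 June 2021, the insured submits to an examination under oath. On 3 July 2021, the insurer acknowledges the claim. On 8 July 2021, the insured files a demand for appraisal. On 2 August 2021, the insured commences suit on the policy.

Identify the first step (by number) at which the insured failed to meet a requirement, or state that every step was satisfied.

Step 1 — counting 70 days from 24 February 2021 (when the loss occurs) gives a deadline of 5 May 2021; completed 25 February 2021, before the deadline.
Step 2 — counting 35 days from 24 February 2021 (when the loss occurs) gives a deadline of 31 March 2021; not done until 2 April 2021, 2 days after the deadline.
No need to go further; step 2 was not satisfied.

Step 2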